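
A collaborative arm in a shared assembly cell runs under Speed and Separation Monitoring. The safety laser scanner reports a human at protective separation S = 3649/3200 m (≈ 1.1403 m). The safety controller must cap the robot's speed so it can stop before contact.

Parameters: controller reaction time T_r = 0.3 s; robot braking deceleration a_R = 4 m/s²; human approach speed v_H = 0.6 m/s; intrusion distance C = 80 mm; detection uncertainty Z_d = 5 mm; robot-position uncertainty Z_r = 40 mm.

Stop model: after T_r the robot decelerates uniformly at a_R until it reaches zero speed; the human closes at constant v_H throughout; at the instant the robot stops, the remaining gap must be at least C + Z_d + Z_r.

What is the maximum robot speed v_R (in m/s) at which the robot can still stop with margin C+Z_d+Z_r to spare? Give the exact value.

v_R_max = 27/20 m/s = 1.3500 m/s

at the boundary: (1/8)·v² + (9/20)·v + (-2673/3200) = 0
  disc = (9/20)² − 4·(1/8)·(-2673/3200) = 3969/6400 ; √disc = 63/80
  v_R = (−(9/20) + 63/80) / (2·(1/8)) = 27/20 m/s
check:
stop time T_s = (27/20)/4 = 0.3375 s
robot in T_r: 1.3500·0.3000 = 0.4050 m
braking distance = 1.3500²/(2·4.0000) = 0.2278 m
person approaches 0.6000·(0.3000+0.3375) = 0.3825 m
margins: 0.0800+0.0050+0.0400 = 0.1250 m
sum ≈ 0.4050+0.2278+0.3825+0.1250 ≈ 1.1403 m = S ✓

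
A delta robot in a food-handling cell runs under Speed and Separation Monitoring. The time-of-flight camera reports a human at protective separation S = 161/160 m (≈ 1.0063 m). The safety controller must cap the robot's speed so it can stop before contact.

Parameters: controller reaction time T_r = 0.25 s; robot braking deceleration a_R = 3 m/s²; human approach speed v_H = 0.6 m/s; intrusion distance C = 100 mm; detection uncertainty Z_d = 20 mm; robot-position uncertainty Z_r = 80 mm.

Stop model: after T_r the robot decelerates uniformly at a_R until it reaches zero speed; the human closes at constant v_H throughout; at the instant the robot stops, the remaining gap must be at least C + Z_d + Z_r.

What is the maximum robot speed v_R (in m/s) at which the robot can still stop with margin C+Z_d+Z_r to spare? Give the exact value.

quadratic (1/6)·v² + (9/20)·v + (-21/32) = 0
  disc = (9/20)² − 4·(1/6)·(-21/32) = 16/25 ; √disc = 4/5
  v_R = (−(9/20) + 4/5) / (2·(1/6)) = 21/20 m/s
check:
braking lasts T_s = (21/20)/3 = 0.3500 s
reaction-phase robot travel = 1.0500·0.2500 = 0.2625 m
robot covers 1.0500·0.3500 − ½·3.0000·0.3500² = 0.1837 m while stopping
human closes 0.6000·0.6000 = 0.3600 m
C+Z_d+Z_r = 0.1000+0.0200+0.0800 = 0.2000 m
sum ≈ 0.2625+0.1837+0.3600+0.2000 ≈ 1.0063 m = S ✓

v_R_max = 21/20 m/s = 1.0500 m/s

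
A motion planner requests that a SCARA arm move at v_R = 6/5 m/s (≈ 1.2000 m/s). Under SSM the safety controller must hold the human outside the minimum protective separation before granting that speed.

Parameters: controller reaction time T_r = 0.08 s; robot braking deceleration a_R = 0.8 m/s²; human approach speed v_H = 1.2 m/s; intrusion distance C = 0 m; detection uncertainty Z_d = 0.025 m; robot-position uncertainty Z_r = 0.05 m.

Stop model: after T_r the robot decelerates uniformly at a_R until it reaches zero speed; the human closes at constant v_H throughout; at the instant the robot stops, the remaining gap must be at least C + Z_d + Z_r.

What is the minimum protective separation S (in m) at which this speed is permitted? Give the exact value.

stop time T_s = (6/5)/(4/5) = 1.5000 s
robot covers v_R·T_r = 1.2000·0.0800 = 0.0960 m before braking
robot under decel: 1.2000²/(2·0.8000) = 0.9000 m
human closes 1.2000·1.5800 = 1.8960 m
residual clearance needed = 0.0000+0.0250+0.0500 = 0.0750 m
S_min ≈ 0.0960+0.9000+1.8960+0.0750  ⇒  S_min = 2967/1000 m

S_min = 2967/1000 m = 2.9670 m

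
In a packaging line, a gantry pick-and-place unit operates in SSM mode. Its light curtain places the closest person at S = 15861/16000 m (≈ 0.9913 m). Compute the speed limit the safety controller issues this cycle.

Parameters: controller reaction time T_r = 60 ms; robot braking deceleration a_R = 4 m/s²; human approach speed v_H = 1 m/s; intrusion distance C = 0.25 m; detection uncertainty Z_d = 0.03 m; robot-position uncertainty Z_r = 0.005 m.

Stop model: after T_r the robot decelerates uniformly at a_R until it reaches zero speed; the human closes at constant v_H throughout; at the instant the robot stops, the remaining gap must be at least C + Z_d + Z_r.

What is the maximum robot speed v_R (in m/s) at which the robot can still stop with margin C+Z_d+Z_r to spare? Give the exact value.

collect terms ⇒ (1/8)·v_R² + (31/100)·v_R + (-10341/16000) = 0
  disc = (31/100)² − 4·(1/8)·(-10341/16000) = 67081/160000 ; √disc = 259/400
  v_R = (−(31/100) + 259/400) / (2·(1/8)) = 27/20 m/s
check:
braking lasts T_s = (27/20)/4 = 0.3375 s
robot in T_r: 1.3500·0.0600 = 0.0810 m
robot under decel: 1.3500²/(2·4.0000) = 0.2278 m
human over T_r+T_s: 1.0000·(0.0600+0.3375) = 0.3975 m
margins: 0.2500+0.0300+0.0050 = 0.2850 m
sum ≈ 0.0810+0.2278+0.3975+0.2850 ≈ 0.9913 m = S ✓

v_R_max = 27/20 m/s = 1.3500 m/s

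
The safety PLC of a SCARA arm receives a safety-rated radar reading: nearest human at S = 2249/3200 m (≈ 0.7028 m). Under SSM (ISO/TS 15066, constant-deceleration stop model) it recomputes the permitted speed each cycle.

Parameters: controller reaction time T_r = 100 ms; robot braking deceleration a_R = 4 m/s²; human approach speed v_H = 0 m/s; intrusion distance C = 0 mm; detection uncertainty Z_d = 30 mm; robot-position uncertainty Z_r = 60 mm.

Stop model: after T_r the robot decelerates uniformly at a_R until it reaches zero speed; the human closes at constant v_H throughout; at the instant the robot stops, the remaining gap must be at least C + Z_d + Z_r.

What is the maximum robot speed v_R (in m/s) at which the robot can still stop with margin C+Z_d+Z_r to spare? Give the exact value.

v_R_max = 37/20 m/s = 1.8500 m/s

at the boundary: (1/8)·v² + (1/10)·v + (-1961/3200) = 0
  disc = (1/10)² − 4·(1/8)·(-1961/3200) = 81/256 ; √disc = 9/16
  v_R = (−(1/10) + 9/16) / (2·(1/8)) = 37/20 m/s
check:
stop time T_s = (37/20)/4 = 0.4625 s
robot in T_r: 1.8500·0.1000 = 0.1850 m
braking distance = 1.8500²/(2·4.0000) = 0.4278 m
person approaches 0.0000·(0.1000+0.4625) = 0.0000 m
margins: 0.0000+0.0300+0.0600 = 0.0900 m
sum ≈ 0.1850+0.4278+0.0000+0.0900 ≈ 0.7028 m = S ✓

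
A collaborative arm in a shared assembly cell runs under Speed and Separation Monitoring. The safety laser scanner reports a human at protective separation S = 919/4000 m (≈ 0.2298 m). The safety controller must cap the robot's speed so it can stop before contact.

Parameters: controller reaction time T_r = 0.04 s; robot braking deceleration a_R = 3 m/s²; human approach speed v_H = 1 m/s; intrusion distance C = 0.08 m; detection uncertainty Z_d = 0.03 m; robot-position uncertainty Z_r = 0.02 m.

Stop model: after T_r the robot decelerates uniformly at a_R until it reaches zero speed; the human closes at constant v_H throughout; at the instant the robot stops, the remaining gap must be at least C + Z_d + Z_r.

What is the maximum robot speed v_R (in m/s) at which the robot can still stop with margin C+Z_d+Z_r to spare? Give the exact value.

collect terms ⇒ (1/6)·v_R² + (28/75)·v_R + (-239/4000) = 0
  disc = (28/75)² − 4·(1/6)·(-239/4000) = 16129/90000 ; √disc = 127/300
  v_R = (−(28/75) + 127/300) / (2·(1/6)) = 3/20 m/s
check:
braking lasts T_s = (3/20)/3 = 0.0500 s
reaction-phase robot travel = 0.1500·0.0400 = 0.0060 m
braking distance = 0.1500²/(2·3.0000) = 0.0037 m
human over T_r+T_s: 1.0000·(0.0400+0.0500) = 0.0900 m
residual clearance needed = 0.0800+0.0300+0.0200 = 0.1300 m
sum ≈ 0.0060+0.0037+0.0900+0.1300 ≈ 0.2298 m = S ✓

v_R_max = 3/20 m/s = 0.1500 m/s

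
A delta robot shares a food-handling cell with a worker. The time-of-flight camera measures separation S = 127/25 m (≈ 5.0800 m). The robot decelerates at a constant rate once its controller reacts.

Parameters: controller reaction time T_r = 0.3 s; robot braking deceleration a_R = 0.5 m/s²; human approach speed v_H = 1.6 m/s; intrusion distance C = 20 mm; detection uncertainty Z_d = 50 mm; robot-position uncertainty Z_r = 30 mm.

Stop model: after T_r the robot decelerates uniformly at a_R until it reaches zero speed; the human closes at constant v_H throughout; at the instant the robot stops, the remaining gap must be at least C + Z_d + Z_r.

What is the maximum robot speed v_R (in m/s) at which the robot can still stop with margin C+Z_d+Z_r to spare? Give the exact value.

v_R_max = 1 m/s = 1.0000 m/s

collect terms ⇒ (1)·v_R² + (7/2)·v_R + (-9/2) = 0
  disc = (7/2)² − 4·(1)·(-9/2) = 121/4 ; √disc = 11/2
  v_R = (−(7/2) + 11/2) / (2·(1)) = 1 m/s
check:
braking lasts T_s = 1/(1/2) = 2.0000 s
robot in T_r: 1.0000·0.3000 = 0.3000 m
braking distance = 1.0000²/(2·0.5000) = 1.0000 m
person approaches 1.6000·(0.3000+2.0000) = 3.6800 m
C+Z_d+Z_r = 0.0200+0.0500+0.0300 = 0.1000 m
sum ≈ 0.3000+1.0000+3.6800+0.1000 ≈ 5.0800 m = S ✓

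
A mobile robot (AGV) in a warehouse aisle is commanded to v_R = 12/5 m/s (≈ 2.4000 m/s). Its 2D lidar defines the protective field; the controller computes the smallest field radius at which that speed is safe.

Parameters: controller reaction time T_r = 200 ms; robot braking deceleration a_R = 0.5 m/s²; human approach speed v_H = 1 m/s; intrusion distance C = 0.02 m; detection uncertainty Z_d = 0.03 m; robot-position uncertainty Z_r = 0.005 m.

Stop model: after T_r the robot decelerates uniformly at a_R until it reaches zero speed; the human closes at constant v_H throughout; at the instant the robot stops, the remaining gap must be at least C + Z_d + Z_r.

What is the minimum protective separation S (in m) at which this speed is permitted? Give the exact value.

S_min = 2259/200 m = 11.2950 m

braking lasts T_s = (12/5)/(1/2) = 4.8000 s
robot in T_r: 2.4000·0.2000 = 0.4800 m
braking distance = 2.4000²/(2·0.5000) = 5.7600 m
human over T_r+T_s: 1.0000·(0.2000+4.8000) = 5.0000 m
residual clearance needed = 0.0200+0.0300+0.0050 = 0.0550 m
S_min ≈ 0.4800+5.7600+5.0000+0.0550  ⇒  S_min = 2259/200 m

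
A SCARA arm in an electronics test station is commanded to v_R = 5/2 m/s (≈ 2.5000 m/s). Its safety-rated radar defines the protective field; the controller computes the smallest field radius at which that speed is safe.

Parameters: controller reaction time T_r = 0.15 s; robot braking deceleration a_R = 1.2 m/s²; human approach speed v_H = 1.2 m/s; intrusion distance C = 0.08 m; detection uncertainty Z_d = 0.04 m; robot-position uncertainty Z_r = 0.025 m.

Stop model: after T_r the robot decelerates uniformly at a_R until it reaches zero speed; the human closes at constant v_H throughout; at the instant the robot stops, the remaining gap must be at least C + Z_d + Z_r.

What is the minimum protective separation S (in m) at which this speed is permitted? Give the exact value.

S_min = 1393/240 m = 5.8042 m

stop time T_s = (5/2)/(6/5) = 2.0833 s
robot in T_r: 2.5000·0.1500 = 0.3750 m
robot under decel: 2.5000²/(2·1.2000) = 2.6042 m
person approaches 1.2000·(0.1500+2.0833) = 2.6800 m
C+Z_d+Z_r = 0.0800+0.0400+0.0250 = 0.1450 m
S_min ≈ 0.3750+2.6042+2.6800+0.1450  ⇒  S_min = 1393/240 m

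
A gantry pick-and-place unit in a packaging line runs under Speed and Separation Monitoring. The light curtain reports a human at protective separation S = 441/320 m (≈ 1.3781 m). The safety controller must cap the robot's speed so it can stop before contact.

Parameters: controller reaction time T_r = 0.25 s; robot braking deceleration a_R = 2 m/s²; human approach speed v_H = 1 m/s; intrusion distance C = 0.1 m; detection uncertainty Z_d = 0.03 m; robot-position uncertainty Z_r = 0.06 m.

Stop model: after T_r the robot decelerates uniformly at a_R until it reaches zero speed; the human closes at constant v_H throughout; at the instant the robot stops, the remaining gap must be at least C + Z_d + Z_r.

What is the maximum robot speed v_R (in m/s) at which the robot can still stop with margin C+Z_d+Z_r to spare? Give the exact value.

v_R_max = 19/20 m/s = 0.9500 m/s

quadratic (1/4)·v² + (3/4)·v + (-1501/1600) = 0
  disc = (3/4)² − 4·(1/4)·(-1501/1600) = 2401/1600 ; √disc = 49/40
  v_R = (−(3/4) + 49/40) / (2·(1/4)) = 19/20 m/s
check:
stop time T_s = (19/20)/2 = 0.4750 s
robot in T_r: 0.9500·0.2500 = 0.2375 m
braking distance = 0.9500²/(2·2.0000) = 0.2256 m
human over T_r+T_s: 1.0000·(0.2500+0.4750) = 0.7250 m
margins: 0.1000+0.0300+0.0600 = 0.1900 m
sum ≈ 0.2375+0.2256+0.7250+0.1900 ≈ 1.3781 m = S ✓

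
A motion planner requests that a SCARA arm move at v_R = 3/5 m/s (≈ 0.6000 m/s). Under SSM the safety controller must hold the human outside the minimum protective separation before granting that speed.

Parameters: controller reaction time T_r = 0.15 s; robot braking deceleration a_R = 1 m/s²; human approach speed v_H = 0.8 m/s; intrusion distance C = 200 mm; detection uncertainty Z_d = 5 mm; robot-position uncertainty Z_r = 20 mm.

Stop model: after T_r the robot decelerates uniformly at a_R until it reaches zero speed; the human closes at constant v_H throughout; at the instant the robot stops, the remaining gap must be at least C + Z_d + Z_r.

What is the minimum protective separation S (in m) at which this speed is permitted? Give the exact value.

T_s = v_R/a_R = (3/5)/1 = 0.6000 s
robot covers v_R·T_r = 0.6000·0.1500 = 0.0900 m before braking
braking distance = 0.6000²/(2·1.0000) = 0.1800 m
human closes 0.8000·0.7500 = 0.6000 m
residual clearance needed = 0.2000+0.0050+0.0200 = 0.2250 m
S_min ≈ 0.0900+0.1800+0.6000+0.2250  ⇒  S_min = 219/200 m

S_min = 219/200 m = 1.0950 m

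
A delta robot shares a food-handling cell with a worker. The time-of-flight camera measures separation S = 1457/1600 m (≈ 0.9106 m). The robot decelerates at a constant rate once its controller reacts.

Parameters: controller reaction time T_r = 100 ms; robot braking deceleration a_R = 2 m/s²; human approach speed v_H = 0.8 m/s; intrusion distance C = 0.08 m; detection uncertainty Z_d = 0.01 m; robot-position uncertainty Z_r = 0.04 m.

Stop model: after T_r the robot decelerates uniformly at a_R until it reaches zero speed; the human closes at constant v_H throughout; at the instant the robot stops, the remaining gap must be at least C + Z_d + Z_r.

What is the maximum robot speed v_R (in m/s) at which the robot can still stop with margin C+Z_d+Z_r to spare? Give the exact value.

at the boundary: (1/4)·v² + (1/2)·v + (-1121/1600) = 0
  disc = (1/2)² − 4·(1/4)·(-1121/1600) = 1521/1600 ; √disc = 39/40
  v_R = (−(1/2) + 39/40) / (2·(1/4)) = 19/20 m/s
check:
T_s = v_R/a_R = (19/20)/2 = 0.4750 s
robot covers v_R·T_r = 0.9500·0.1000 = 0.0950 m before braking
braking distance = 0.9500²/(2·2.0000) = 0.2256 m
human closes 0.8000·0.5750 = 0.4600 m
C+Z_d+Z_r = 0.0800+0.0100+0.0400 = 0.1300 m
sum ≈ 0.0950+0.2256+0.4600+0.1300 ≈ 0.9106 m = S ✓

v_R_max = 19/20 m/s = 0.9500 m/s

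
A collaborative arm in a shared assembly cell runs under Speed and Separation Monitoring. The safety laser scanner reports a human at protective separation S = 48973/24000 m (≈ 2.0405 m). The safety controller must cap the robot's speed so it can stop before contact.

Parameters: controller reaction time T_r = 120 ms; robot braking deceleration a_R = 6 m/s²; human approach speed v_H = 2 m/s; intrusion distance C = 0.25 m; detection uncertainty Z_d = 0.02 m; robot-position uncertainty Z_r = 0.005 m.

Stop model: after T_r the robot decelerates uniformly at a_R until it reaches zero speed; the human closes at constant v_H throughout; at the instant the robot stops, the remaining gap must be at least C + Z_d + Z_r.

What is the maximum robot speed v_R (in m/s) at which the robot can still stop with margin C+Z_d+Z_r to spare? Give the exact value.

v_R_max = 47/20 m/s = 2.3500 m/s

quadratic (1/12)·v² + (34/75)·v + (-36613/24000) = 0
  disc = (34/75)² − 4·(1/12)·(-36613/24000) = 28561/40000 ; √disc = 169/200
  v_R = (−(34/75) + 169/200) / (2·(1/12)) = 47/20 m/s
check:
stop time T_s = (47/20)/6 = 0.3917 s
robot in T_r: 2.3500·0.1200 = 0.2820 m
braking distance = 2.3500²/(2·6.0000) = 0.4602 m
human closes 2.0000·0.5117 = 1.0233 m
C+Z_d+Z_r = 0.2500+0.0200+0.0050 = 0.2750 m
sum ≈ 0.2820+0.4602+1.0233+0.2750 ≈ 2.0405 m = S ✓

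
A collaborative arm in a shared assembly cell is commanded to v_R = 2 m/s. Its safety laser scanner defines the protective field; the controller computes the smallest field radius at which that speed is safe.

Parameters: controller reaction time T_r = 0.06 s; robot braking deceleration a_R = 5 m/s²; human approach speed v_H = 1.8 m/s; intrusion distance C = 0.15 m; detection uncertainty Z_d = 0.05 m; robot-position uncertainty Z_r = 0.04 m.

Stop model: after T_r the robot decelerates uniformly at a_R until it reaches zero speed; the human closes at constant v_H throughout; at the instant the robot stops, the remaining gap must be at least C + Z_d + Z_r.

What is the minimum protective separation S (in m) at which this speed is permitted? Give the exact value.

braking lasts T_s = 2/5 = 0.4000 s
robot in T_r: 2.0000·0.0600 = 0.1200 m
robot under decel: 2.0000²/(2·5.0000) = 0.4000 m
person approaches 1.8000·(0.0600+0.4000) = 0.8280 m
C+Z_d+Z_r = 0.1500+0.0500+0.0400 = 0.2400 m
S_min ≈ 0.1200+0.4000+0.8280+0.2400  ⇒  S_min = 397/250 m

S_min = 397/250 m = 1.5880 m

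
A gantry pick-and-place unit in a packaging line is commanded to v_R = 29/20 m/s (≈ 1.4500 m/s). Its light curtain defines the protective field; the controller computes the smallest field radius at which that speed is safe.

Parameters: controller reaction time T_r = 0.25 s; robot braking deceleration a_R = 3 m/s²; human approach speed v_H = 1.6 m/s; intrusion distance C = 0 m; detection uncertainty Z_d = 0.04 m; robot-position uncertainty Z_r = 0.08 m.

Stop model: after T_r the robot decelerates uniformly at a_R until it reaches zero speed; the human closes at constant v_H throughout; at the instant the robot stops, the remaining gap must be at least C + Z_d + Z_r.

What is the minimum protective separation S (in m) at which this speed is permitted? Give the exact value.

S_min = 321/160 m = 2.0063 m

T_s = v_R/a_R = (29/20)/3 = 0.4833 s
reaction-phase robot travel = 1.4500·0.2500 = 0.3625 m
robot under decel: 1.4500²/(2·3.0000) = 0.3504 m
person approaches 1.6000·(0.2500+0.4833) = 1.1733 m
C+Z_d+Z_r = 0.0000+0.0400+0.0800 = 0.1200 m
S_min ≈ 0.3625+0.3504+1.1733+0.1200  ⇒  S_min = 321/160 m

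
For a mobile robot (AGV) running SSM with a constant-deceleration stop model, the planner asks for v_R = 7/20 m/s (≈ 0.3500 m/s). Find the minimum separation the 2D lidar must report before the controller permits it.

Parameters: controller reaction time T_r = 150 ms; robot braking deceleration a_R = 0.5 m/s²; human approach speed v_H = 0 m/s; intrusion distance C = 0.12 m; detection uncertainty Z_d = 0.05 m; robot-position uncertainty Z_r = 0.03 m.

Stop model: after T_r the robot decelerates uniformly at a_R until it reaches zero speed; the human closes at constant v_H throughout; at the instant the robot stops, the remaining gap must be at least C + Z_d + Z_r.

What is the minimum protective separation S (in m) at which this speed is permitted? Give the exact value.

S_min = 3/8 m = 0.3750 m

T_s = v_R/a_R = (7/20)/(1/2) = 0.7000 s
robot covers v_R·T_r = 0.3500·0.1500 = 0.0525 m before braking
braking distance = 0.3500²/(2·0.5000) = 0.1225 m
person approaches 0.0000·(0.1500+0.7000) = 0.0000 m
C+Z_d+Z_r = 0.1200+0.0500+0.0300 = 0.2000 m
S_min ≈ 0.0525+0.1225+0.0000+0.2000  ⇒  S_min = 3/8 m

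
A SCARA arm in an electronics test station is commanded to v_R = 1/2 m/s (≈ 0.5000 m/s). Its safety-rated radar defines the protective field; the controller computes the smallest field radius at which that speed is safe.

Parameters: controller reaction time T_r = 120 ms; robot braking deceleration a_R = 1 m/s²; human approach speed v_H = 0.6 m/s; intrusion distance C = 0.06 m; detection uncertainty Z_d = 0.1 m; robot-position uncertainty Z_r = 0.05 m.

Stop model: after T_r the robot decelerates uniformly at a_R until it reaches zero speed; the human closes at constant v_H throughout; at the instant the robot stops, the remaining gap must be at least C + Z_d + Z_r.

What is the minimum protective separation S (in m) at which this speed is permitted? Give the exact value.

S_min = 767/1000 m = 0.7670 m

stop time T_s = (1/2)/1 = 0.5000 s
robot covers v_R·T_r = 0.5000·0.1200 = 0.0600 m before braking
braking distance = 0.5000²/(2·1.0000) = 0.1250 m
human closes 0.6000·0.6200 = 0.3720 m
C+Z_d+Z_r = 0.0600+0.1000+0.0500 = 0.2100 m
S_min ≈ 0.0600+0.1250+0.3720+0.2100  ⇒  S_min = 767/1000 m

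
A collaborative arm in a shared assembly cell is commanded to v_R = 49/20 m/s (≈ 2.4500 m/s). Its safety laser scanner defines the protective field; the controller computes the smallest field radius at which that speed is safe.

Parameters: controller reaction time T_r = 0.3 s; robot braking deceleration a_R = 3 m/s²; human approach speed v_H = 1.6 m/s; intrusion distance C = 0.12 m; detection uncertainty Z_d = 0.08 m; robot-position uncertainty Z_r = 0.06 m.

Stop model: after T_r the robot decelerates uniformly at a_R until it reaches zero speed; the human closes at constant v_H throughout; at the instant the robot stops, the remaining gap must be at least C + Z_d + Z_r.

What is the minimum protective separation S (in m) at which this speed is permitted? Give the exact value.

S_min = 9077/2400 m = 3.7821 m

stop time T_s = (49/20)/3 = 0.8167 s
robot in T_r: 2.4500·0.3000 = 0.7350 m
robot under decel: 2.4500²/(2·3.0000) = 1.0004 m
person approaches 1.6000·(0.3000+0.8167) = 1.7867 m
C+Z_d+Z_r = 0.1200+0.0800+0.0600 = 0.2600 m
S_min ≈ 0.7350+1.0004+1.7867+0.2600  ⇒  S_min = 9077/2400 m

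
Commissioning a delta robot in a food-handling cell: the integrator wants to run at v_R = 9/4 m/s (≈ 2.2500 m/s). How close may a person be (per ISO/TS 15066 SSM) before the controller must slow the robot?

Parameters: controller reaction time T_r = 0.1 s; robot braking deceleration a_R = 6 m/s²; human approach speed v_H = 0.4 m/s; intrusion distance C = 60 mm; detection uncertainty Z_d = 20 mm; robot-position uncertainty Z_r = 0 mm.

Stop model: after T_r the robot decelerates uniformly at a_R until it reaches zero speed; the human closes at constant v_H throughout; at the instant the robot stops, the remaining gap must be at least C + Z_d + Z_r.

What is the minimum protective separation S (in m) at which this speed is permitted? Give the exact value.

T_s = v_R/a_R = (9/4)/6 = 0.3750 s
robot in T_r: 2.2500·0.1000 = 0.2250 m
braking distance = 2.2500²/(2·6.0000) = 0.4219 m
person approaches 0.4000·(0.1000+0.3750) = 0.1900 m
margins: 0.0600+0.0200+0.0000 = 0.0800 m
S_min ≈ 0.2250+0.4219+0.1900+0.0800  ⇒  S_min = 1467/1600 m

S_min = 1467/1600 m = 0.9169 m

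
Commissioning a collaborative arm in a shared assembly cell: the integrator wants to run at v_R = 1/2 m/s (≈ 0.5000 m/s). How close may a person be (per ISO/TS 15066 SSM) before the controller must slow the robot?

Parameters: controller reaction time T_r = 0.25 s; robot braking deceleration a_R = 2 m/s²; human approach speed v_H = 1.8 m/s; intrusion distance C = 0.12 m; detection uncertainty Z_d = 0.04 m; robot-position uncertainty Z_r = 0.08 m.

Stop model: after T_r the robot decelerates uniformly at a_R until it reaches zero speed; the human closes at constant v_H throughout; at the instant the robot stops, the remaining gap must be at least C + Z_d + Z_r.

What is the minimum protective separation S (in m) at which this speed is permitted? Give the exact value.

stop time T_s = (1/2)/2 = 0.2500 s
robot in T_r: 0.5000·0.2500 = 0.1250 m
robot covers 0.5000·0.2500 − ½·2.0000·0.2500² = 0.0625 m while stopping
person approaches 1.8000·(0.2500+0.2500) = 0.9000 m
margins: 0.1200+0.0400+0.0800 = 0.2400 m
S_min ≈ 0.1250+0.0625+0.9000+0.2400  ⇒  S_min = 531/400 m

S_min = 531/400 m = 1.3275 m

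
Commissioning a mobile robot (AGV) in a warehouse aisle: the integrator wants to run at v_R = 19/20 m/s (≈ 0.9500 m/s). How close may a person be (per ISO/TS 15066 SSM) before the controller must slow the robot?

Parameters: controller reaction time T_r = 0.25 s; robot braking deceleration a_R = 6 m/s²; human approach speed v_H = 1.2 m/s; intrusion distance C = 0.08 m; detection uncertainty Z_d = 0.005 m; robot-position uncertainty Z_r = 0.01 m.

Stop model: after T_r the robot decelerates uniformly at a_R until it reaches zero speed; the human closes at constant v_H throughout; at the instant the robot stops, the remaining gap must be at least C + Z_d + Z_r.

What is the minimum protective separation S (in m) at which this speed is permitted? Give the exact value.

stop time T_s = (19/20)/6 = 0.1583 s
robot covers v_R·T_r = 0.9500·0.2500 = 0.2375 m before braking
braking distance = 0.9500²/(2·6.0000) = 0.0752 m
human closes 1.2000·0.4083 = 0.4900 m
C+Z_d+Z_r = 0.0800+0.0050+0.0100 = 0.0950 m
S_min ≈ 0.2375+0.0752+0.4900+0.0950  ⇒  S_min = 4309/4800 m

S_min = 4309/4800 m = 0.8977 m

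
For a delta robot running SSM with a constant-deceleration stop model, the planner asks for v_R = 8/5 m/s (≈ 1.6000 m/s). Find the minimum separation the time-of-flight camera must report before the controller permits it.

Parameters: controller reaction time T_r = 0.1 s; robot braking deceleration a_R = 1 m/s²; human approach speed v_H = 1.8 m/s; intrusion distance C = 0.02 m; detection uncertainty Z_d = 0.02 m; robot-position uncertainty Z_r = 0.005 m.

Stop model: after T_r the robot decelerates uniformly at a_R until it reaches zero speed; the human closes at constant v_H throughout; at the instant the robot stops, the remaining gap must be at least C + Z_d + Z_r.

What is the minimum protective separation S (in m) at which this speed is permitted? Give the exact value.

T_s = v_R/a_R = (8/5)/1 = 1.6000 s
robot in T_r: 1.6000·0.1000 = 0.1600 m
robot under decel: 1.6000²/(2·1.0000) = 1.2800 m
human closes 1.8000·1.7000 = 3.0600 m
margins: 0.0200+0.0200+0.0050 = 0.0450 m
S_min ≈ 0.1600+1.2800+3.0600+0.0450  ⇒  S_min = 909/200 m

S_min = 909/200 m = 4.5450 m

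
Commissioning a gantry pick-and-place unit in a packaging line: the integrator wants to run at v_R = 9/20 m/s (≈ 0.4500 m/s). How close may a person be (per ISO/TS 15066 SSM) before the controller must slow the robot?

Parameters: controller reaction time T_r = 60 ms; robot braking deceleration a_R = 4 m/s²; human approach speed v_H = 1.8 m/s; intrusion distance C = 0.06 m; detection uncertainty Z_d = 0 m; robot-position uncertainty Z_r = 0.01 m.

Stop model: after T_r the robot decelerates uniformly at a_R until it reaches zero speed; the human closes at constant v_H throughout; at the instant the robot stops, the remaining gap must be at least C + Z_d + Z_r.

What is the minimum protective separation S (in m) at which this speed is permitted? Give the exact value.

S_min = 277/640 m = 0.4328 m

braking lasts T_s = (9/20)/4 = 0.1125 s
reaction-phase robot travel = 0.4500·0.0600 = 0.0270 m
braking distance = 0.4500²/(2·4.0000) = 0.0253 m
person approaches 1.8000·(0.0600+0.1125) = 0.3105 m
residual clearance needed = 0.0600+0.0000+0.0100 = 0.0700 m
S_min ≈ 0.0270+0.0253+0.3105+0.0700  ⇒  S_min = 277/640 m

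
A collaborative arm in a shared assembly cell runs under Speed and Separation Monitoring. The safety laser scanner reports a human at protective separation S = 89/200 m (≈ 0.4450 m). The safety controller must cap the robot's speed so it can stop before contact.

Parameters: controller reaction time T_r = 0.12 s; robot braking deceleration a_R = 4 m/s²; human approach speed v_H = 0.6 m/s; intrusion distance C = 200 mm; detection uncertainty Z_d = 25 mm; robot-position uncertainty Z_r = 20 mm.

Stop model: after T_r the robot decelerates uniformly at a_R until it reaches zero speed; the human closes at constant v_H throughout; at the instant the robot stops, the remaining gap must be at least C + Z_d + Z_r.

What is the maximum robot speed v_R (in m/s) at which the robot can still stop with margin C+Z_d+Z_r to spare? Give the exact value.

collect terms ⇒ (1/8)·v_R² + (27/100)·v_R + (-16/125) = 0
  disc = (27/100)² − 4·(1/8)·(-16/125) = 1369/10000 ; √disc = 37/100
  v_R = (−(27/100) + 37/100) / (2·(1/8)) = 2/5 m/s
check:
braking lasts T_s = (2/5)/4 = 0.1000 s
robot in T_r: 0.4000·0.1200 = 0.0480 m
robot under decel: 0.4000²/(2·4.0000) = 0.0200 m
human closes 0.6000·0.2200 = 0.1320 m
residual clearance needed = 0.2000+0.0250+0.0200 = 0.2450 m
sum ≈ 0.0480+0.0200+0.1320+0.2450 ≈ 0.4450 m = S ✓

v_R_max = 2/5 m/s = 0.4000 m/s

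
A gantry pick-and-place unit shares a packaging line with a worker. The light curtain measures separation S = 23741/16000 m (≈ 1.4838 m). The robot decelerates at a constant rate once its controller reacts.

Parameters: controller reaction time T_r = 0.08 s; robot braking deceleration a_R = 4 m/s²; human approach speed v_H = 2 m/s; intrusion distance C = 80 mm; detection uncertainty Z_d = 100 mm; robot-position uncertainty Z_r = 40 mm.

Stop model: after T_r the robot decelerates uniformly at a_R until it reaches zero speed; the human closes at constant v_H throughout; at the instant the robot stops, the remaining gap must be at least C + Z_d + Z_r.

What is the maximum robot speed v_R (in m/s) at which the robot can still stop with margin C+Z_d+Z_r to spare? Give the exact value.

v_R_max = 29/20 m/s = 1.4500 m/s

at the boundary: (1/8)·v² + (29/50)·v + (-17661/16000) = 0
  disc = (29/50)² − 4·(1/8)·(-17661/16000) = 142129/160000 ; √disc = 377/400
  v_R = (−(29/50) + 377/400) / (2·(1/8)) = 29/20 m/s
check:
stop time T_s = (29/20)/4 = 0.3625 s
reaction-phase robot travel = 1.4500·0.0800 = 0.1160 m
robot covers 1.4500·0.3625 − ½·4.0000·0.3625² = 0.2628 m while stopping
human over T_r+T_s: 2.0000·(0.0800+0.3625) = 0.8850 m
C+Z_d+Z_r = 0.0800+0.1000+0.0400 = 0.2200 m
sum ≈ 0.1160+0.2628+0.8850+0.2200 ≈ 1.4838 m = S ✓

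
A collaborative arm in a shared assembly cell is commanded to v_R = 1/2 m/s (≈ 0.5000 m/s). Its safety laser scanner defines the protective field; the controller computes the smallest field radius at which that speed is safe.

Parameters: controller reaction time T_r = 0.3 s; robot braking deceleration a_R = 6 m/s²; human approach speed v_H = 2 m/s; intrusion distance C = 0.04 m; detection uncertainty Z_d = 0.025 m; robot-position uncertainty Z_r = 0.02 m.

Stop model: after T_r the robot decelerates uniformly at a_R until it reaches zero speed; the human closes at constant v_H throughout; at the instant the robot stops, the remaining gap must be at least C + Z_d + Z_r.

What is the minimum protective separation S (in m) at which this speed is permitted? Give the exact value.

T_s = v_R/a_R = (1/2)/6 = 0.0833 s
robot covers v_R·T_r = 0.5000·0.3000 = 0.1500 m before braking
robot covers 0.5000·0.0833 − ½·6.0000·0.0833² = 0.0208 m while stopping
human over T_r+T_s: 2.0000·(0.3000+0.0833) = 0.7667 m
C+Z_d+Z_r = 0.0400+0.0250+0.0200 = 0.0850 m
S_min ≈ 0.1500+0.0208+0.7667+0.0850  ⇒  S_min = 409/400 m

S_min = 409/400 m = 1.0225 m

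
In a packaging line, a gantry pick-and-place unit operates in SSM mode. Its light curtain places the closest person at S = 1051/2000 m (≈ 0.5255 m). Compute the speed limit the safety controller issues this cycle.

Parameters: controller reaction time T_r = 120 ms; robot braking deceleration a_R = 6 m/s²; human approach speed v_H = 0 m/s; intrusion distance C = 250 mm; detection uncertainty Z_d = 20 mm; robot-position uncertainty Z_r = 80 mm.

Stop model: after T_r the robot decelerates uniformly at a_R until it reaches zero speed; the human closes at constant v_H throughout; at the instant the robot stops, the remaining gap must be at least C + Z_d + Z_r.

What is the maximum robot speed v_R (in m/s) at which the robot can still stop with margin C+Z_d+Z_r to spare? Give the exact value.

v_R_max = 9/10 m/s = 0.9000 m/s

at the boundary: (1/12)·v² + (3/25)·v + (-351/2000) = 0
  disc = (3/25)² − 4·(1/12)·(-351/2000) = 729/10000 ; √disc = 27/100
  v_R = (−(3/25) + 27/100) / (2·(1/12)) = 9/10 m/s
check:
braking lasts T_s = (9/10)/6 = 0.1500 s
reaction-phase robot travel = 0.9000·0.1200 = 0.1080 m
braking distance = 0.9000²/(2·6.0000) = 0.0675 m
person approaches 0.0000·(0.1200+0.1500) = 0.0000 m
C+Z_d+Z_r = 0.2500+0.0200+0.0800 = 0.3500 m
sum ≈ 0.1080+0.0675+0.0000+0.3500 ≈ 0.5255 m = S ✓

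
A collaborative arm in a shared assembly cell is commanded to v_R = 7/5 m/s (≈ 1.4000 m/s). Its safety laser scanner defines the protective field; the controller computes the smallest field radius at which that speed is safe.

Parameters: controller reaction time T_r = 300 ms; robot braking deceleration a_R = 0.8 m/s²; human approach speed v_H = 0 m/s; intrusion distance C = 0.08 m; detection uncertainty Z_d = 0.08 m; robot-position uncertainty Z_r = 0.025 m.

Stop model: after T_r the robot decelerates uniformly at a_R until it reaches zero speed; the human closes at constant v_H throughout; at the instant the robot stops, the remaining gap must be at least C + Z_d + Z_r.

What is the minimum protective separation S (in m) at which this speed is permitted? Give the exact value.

S_min = 183/100 m = 1.8300 m

braking lasts T_s = (7/5)/(4/5) = 1.7500 s
reaction-phase robot travel = 1.4000·0.3000 = 0.4200 m
robot under decel: 1.4000²/(2·0.8000) = 1.2250 m
human closes 0.0000·2.0500 = 0.0000 m
residual clearance needed = 0.0800+0.0800+0.0250 = 0.1850 m
S_min ≈ 0.4200+1.2250+0.0000+0.1850  ⇒  S_min = 183/100 m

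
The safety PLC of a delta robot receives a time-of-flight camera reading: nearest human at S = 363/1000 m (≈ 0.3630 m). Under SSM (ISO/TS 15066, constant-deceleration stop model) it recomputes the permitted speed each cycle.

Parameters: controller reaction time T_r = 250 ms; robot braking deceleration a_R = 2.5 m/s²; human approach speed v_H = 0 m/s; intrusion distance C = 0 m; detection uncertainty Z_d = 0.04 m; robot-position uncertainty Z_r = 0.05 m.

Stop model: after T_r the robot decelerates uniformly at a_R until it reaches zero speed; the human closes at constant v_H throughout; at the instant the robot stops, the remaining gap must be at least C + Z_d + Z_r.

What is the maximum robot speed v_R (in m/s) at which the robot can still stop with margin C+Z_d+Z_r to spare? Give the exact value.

v_R_max = 7/10 m/s = 0.7000 m/s

at the boundary: (1/5)·v² + (1/4)·v + (-273/1000) = 0
  disc = (1/4)² − 4·(1/5)·(-273/1000) = 2809/10000 ; √disc = 53/100
  v_R = (−(1/4) + 53/100) / (2·(1/5)) = 7/10 m/s
check:
braking lasts T_s = (7/10)/(5/2) = 0.2800 s
robot covers v_R·T_r = 0.7000·0.2500 = 0.1750 m before braking
braking distance = 0.7000²/(2·2.5000) = 0.0980 m
human over T_r+T_s: 0.0000·(0.2500+0.2800) = 0.0000 m
C+Z_d+Z_r = 0.0000+0.0400+0.0500 = 0.0900 m
sum ≈ 0.1750+0.0980+0.0000+0.0900 ≈ 0.3630 m = S ✓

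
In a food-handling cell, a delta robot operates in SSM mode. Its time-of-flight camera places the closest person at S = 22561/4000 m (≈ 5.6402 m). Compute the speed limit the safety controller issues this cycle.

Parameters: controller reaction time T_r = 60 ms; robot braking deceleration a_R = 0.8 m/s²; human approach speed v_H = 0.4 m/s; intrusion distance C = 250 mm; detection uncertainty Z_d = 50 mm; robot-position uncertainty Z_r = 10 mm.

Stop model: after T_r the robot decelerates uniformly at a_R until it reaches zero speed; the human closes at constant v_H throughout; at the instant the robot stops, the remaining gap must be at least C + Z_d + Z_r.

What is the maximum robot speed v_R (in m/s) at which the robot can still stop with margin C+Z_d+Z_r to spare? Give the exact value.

v_R_max = 5/2 m/s = 2.5000 m/s

at the boundary: (5/8)·v² + (14/25)·v + (-849/160) = 0
  disc = (14/25)² − 4·(5/8)·(-849/160) = 543169/40000 ; √disc = 737/200
  v_R = (−(14/25) + 737/200) / (2·(5/8)) = 5/2 m/s
check:
braking lasts T_s = (5/2)/(4/5) = 3.1250 s
robot in T_r: 2.5000·0.0600 = 0.1500 m
braking distance = 2.5000²/(2·0.8000) = 3.9062 m
human over T_r+T_s: 0.4000·(0.0600+3.1250) = 1.2740 m
margins: 0.2500+0.0500+0.0100 = 0.3100 m
sum ≈ 0.1500+3.9062+1.2740+0.3100 ≈ 5.6402 m = S ✓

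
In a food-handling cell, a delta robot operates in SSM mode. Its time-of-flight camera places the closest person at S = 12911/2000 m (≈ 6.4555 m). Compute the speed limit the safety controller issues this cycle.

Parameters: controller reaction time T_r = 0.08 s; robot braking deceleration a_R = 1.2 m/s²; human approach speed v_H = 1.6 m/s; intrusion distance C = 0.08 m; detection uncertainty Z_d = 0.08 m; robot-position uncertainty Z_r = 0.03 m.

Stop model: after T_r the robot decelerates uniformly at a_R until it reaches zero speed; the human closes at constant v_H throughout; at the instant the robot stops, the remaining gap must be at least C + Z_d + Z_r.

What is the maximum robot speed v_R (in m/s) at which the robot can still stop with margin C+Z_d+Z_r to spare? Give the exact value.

collect terms ⇒ (5/12)·v_R² + (106/75)·v_R + (-491/80) = 0
  disc = (106/75)² − 4·(5/12)·(-491/80) = 1100401/90000 ; √disc = 1049/300
  v_R = (−(106/75) + 1049/300) / (2·(5/12)) = 5/2 m/s
check:
stop time T_s = (5/2)/(6/5) = 2.0833 s
robot in T_r: 2.5000·0.0800 = 0.2000 m
braking distance = 2.5000²/(2·1.2000) = 2.6042 m
human closes 1.6000·2.1633 = 3.4613 m
margins: 0.0800+0.0800+0.0300 = 0.1900 m
sum ≈ 0.2000+2.6042+3.4613+0.1900 ≈ 6.4555 m = S ✓

v_R_max = 5/2 m/s = 2.5000 m/s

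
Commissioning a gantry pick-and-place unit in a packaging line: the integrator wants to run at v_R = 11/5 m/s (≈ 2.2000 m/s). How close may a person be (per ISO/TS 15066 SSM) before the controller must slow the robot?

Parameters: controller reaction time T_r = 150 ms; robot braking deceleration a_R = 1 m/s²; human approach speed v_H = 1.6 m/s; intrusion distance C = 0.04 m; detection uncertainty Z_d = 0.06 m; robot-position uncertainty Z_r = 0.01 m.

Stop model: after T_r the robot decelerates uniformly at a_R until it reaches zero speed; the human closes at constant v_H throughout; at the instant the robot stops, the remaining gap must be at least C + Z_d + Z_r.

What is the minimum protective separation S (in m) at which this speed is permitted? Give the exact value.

S_min = 331/50 m = 6.6200 m

T_s = v_R/a_R = (11/5)/1 = 2.2000 s
reaction-phase robot travel = 2.2000·0.1500 = 0.3300 m
robot covers 2.2000·2.2000 − ½·1.0000·2.2000² = 2.4200 m while stopping
person approaches 1.6000·(0.1500+2.2000) = 3.7600 m
residual clearance needed = 0.0400+0.0600+0.0100 = 0.1100 m
S_min ≈ 0.3300+2.4200+3.7600+0.1100  ⇒  S_min = 331/50 m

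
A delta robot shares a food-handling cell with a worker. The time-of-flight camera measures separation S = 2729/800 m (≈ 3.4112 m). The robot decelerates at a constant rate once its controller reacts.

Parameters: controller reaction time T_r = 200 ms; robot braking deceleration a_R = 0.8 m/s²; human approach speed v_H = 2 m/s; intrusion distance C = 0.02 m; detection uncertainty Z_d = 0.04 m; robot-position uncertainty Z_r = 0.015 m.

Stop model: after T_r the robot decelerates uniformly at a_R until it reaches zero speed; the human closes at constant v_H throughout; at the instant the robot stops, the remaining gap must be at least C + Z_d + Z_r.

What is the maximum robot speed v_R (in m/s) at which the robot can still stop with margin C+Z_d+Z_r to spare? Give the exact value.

quadratic (5/8)·v² + (27/10)·v + (-2349/800) = 0
  disc = (27/10)² − 4·(5/8)·(-2349/800) = 23409/1600 ; √disc = 153/40
  v_R = (−(27/10) + 153/40) / (2·(5/8)) = 9/10 m/s
check:
T_s = v_R/a_R = (9/10)/(4/5) = 1.1250 s
reaction-phase robot travel = 0.9000·0.2000 = 0.1800 m
robot covers 0.9000·1.1250 − ½·0.8000·1.1250² = 0.5062 m while stopping
person approaches 2.0000·(0.2000+1.1250) = 2.6500 m
margins: 0.0200+0.0400+0.0150 = 0.0750 m
sum ≈ 0.1800+0.5062+2.6500+0.0750 ≈ 3.4112 m = S ✓

v_R_max = 9/10 m/s = 0.9000 m/s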